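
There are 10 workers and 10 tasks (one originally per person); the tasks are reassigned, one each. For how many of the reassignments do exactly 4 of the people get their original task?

55650

Choose which 4 of the 10 are fixed: C(10,4) = 210.
The other 6 form a derangement: !6 = 265.
Total: 210 × 265 = 55650.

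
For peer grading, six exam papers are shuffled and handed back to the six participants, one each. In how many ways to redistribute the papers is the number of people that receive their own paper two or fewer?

664

Sum C(6,i)·!(6-i) for i = 0..2:
  i=0: C(6,0)·!6 = 1·265 = 265
  i=1: C(6,1)·!5 = 6·44 = 264
  i=2: C(6,2)·!4 = 15·9 = 135
Total = 664.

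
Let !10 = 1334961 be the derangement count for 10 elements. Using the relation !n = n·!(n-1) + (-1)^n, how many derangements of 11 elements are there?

!11 = 11·1334961 - 1 = 14684570.

14684570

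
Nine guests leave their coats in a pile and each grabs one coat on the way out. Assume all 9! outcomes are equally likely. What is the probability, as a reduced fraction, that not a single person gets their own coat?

16687/45360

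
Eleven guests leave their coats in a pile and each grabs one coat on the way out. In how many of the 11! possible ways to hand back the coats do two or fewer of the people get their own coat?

36711421

# with exactly i fixed is C(11,i)·!(11-i); sum over i=0..2:
  i=0: C(11,0)·!11 = 1·14684570 = 14684570
  i=1: C(11,1)·!10 = 11·1334961 = 14684571
  i=2: C(11,2)·!9 = 55·133496 = 7342280
Total = 36711421.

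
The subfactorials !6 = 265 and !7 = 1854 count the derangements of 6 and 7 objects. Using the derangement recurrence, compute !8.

!8 = (8-1)·(!7 + !6) = 7·(1854 + 265) = 7·2119 = 14833.

14833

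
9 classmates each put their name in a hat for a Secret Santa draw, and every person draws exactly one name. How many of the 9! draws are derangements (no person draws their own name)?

Recurrence: !9 = 9·!8 + (-1)^9.
!9 = 9·14833 - 1 = 133496

133496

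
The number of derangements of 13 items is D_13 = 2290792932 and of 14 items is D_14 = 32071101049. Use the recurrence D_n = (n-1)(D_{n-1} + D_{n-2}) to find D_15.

481066515734

D_15 = (15-1)·(D_14 + D_13) = 14·(32071101049 + 2290792932) = 14·34361893981 = 481066515734.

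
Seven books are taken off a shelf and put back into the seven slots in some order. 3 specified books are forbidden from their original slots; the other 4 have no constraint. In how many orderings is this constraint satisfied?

3216

Inclusion-exclusion on the 3 forbidden self-matches:
Σ_{j=0}^{3} (-1)^j C(3,j)(7-j)!
= C(3,0)·7! - C(3,1)·6! + C(3,2)·5! - C(3,3)·4!
= 5040 - 2160 + 360 - 24
= 3216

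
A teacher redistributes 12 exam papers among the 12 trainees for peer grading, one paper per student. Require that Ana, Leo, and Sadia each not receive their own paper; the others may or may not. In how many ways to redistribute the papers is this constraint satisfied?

Let A_j be the event that the j-th constrained one is fixed. By inclusion-exclusion over the 3 events:
Σ_{j=0}^{3} (-1)^j C(3,j)(12-j)!
= C(3,0)·12! - C(3,1)·11! + C(3,2)·10! - C(3,3)·9!
= 479001600 - 119750400 + 10886400 - 362880
= 369774720

369774720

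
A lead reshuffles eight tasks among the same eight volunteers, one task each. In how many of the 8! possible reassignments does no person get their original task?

14833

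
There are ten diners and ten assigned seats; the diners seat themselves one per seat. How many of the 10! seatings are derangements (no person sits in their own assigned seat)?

The subfactorial !10 = [10!/e] (nearest integer).
10! = 3628800, and 3628800/e ≈ 1334960.92, so !10 = 1334961.

1334961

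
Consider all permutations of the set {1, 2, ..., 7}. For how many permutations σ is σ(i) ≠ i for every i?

1854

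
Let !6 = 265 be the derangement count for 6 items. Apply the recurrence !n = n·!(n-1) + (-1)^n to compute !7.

!7 = 7·265 - 1 = 1854.

1854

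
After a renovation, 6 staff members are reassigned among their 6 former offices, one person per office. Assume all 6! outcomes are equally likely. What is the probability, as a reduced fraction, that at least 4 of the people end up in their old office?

Favorable outcomes: Σ_{i≥4} C(6,i)·!(6-i) = 15·1 + 6·0 + 1·1 = 16.
Total outcomes: 6! = 720.
Probability = 16/720 = 1/45.

1/45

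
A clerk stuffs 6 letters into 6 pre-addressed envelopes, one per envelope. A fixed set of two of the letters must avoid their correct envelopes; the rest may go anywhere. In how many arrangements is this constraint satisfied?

504

Let A_j be the event that the j-th constrained one is fixed. By inclusion-exclusion over the 2 events:
Σ_{j=0}^{2} (-1)^j C(2,j)(6-j)!
= C(2,0)·6! - C(2,1)·5! + C(2,2)·4!
= 720 - 240 + 24
= 504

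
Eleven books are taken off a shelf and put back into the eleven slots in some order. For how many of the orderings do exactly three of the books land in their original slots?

Choose which 3 of the 11 are fixed: C(11,3) = 165.
The remaining 8 must be deranged: !8 = 14833.
Total: 165 × 14833 = 2447445.

2447445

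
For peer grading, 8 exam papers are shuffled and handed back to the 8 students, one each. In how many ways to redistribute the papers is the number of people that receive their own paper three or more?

3235

# with exactly i fixed is C(8,i)·!(8-i); sum over i=3..8:
  i=3: C(8,3)·!5 = 56·44 = 2464
  i=4: C(8,4)·!4 = 70·9 = 630
  i=5: C(8,5)·!3 = 56·2 = 112
  i=6: C(8,6)·!2 = 28·1 = 28
  i=7: C(8,7)·!1 = 8·0 = 0
  i=8: C(8,8)·!0 = 1·1 = 1
Total = 3235.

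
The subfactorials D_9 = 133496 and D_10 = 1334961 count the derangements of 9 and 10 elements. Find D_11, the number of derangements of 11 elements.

14684570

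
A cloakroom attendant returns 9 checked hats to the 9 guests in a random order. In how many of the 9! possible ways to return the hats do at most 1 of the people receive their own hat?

# with exactly i fixed is C(9,i)·!(9-i); sum over i=0..1:
  i=0: C(9,0)·!9 = 1·133496 = 133496
  i=1: C(9,1)·!8 = 9·14833 = 133497
Total = 266993.

266993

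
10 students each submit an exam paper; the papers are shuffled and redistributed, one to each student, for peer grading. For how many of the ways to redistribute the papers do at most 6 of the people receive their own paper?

Sum C(10,i)·!(10-i) for i = 0..6:
  i=0: C(10,0)·!10 = 1·1334961 = 1334961
  i=1: C(10,1)·!9 = 10·133496 = 1334960
  i=2: C(10,2)·!8 = 45·14833 = 667485
  i=3: C(10,3)·!7 = 120·1854 = 222480
  i=4: C(10,4)·!6 = 210·265 = 55650
  i=5: C(10,5)·!5 = 252·44 = 11088
  i=6: C(10,6)·!4 = 210·9 = 1890
Total = 3628514.

3628514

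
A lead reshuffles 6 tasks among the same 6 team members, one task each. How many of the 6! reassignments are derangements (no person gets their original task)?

265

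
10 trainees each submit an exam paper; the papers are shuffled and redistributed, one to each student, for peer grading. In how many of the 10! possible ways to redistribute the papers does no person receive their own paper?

1334961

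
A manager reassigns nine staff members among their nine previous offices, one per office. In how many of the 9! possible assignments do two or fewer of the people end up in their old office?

Sum C(9,i)·!(9-i) for i = 0..2:
  i=0: C(9,0)·!9 = 1·133496 = 133496
  i=1: C(9,1)·!8 = 9·14833 = 133497
  i=2: C(9,2)·!7 = 36·1854 = 66744
Total = 333737.

333737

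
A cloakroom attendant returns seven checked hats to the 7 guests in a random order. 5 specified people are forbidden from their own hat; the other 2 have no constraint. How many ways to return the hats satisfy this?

2428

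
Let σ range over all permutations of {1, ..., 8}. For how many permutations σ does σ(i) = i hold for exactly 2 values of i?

7420

Choose which 2 of the 8 are fixed: C(8,2) = 28.
The remaining 6 must be deranged: !6 = 265.
Total: 28 × 265 = 7420.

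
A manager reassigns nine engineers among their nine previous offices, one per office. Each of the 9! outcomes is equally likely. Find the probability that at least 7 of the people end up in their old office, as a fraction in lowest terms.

Favorable outcomes: Σ_{i≥7} C(9,i)·!(9-i) = 36·1 + 9·0 + 1·1 = 37.
Total outcomes: 9! = 362880.
Probability = 37/362880 = 37/362880.

37/362880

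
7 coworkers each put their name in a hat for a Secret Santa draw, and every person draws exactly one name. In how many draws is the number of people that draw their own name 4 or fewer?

# with exactly i fixed is C(7,i)·!(7-i); sum over i=0..4:
  i=0: C(7,0)·!7 = 1·1854 = 1854
  i=1: C(7,1)·!6 = 7·265 = 1855
  i=2: C(7,2)·!5 = 21·44 = 924
  i=3: C(7,3)·!4 = 35·9 = 315
  i=4: C(7,4)·!3 = 35·2 = 70
Total = 5018.

5018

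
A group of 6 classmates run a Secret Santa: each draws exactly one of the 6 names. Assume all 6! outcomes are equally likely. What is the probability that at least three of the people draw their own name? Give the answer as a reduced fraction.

7/90

Favorable outcomes: Σ_{i≥3} C(6,i)·!(6-i) = 20·2 + 15·1 + 6·0 + 1·1 = 56.
Total outcomes: 6! = 720.
Probability = 56/720 = 7/90.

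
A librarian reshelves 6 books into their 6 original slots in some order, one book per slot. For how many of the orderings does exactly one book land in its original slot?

Choose which one of the 6 is fixed: C(6,1) = 6.
The other 5 form a derangement: !5 = 44.
Total: 6 × 44 = 264.

264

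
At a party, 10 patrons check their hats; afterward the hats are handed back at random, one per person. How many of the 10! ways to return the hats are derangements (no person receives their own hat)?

1334961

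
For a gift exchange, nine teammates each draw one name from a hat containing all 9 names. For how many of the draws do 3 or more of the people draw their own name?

# with exactly i fixed is C(9,i)·!(9-i); sum over i=3..9:
  i=3: C(9,3)·!6 = 84·265 = 22260
  i=4: C(9,4)·!5 = 126·44 = 5544
  i=5: C(9,5)·!4 = 126·9 = 1134
  i=6: C(9,6)·!3 = 84·2 = 168
  i=7: C(9,7)·!2 = 36·1 = 36
  i=8: C(9,8)·!1 = 9·0 = 0
  i=9: C(9,9)·!0 = 1·1 = 1
Total = 29143.

29143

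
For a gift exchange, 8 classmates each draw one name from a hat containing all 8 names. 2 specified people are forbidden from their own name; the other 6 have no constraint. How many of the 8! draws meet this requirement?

Inclusion-exclusion on the 2 forbidden self-matches:
Σ_{j=0}^{2} (-1)^j C(2,j)(8-j)!
= C(2,0)·8! - C(2,1)·7! + C(2,2)·6!
= 40320 - 10080 + 720
= 30960

30960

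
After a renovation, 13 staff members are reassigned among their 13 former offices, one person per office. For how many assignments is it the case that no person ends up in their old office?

2290792932

The number of derangements of 13 is !13 = Σ_{k=0}^{13} (-1)^k·13!/k!
= 13! - 13!/1! + 13!/2! - 13!/3! + 13!/4! - 13!/5! + 13!/6! - 13!/7! + 13!/8! - 13!/9! + 13!/10! - 13!/11! + 13!/12! - 13!/13!
= 6227020800 - 6227020800 + 3113510400 - 1037836800 + 259459200 - 51891840 + 8648640 - 1235520 + 154440 - 17160 + 1716 - 156 + 13 - 1
= 2290792932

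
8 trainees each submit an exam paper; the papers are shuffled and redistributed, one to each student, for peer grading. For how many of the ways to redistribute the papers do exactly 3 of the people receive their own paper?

2464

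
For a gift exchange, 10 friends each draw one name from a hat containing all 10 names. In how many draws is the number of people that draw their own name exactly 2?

Choose which 2 of the 10 are fixed: C(10,2) = 45.
The remaining 8 must be deranged: !8 = 14833.
Total: 45 × 14833 = 667485.

667485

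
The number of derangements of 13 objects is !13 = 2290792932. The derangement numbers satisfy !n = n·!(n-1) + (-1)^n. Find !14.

!14 = 14·2290792932 + 1 = 32071101049.

32071101049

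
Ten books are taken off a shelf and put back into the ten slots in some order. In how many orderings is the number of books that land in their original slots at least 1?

2293839

# with exactly i fixed is C(10,i)·!(10-i); sum over i=1..10:
  i=1: C(10,1)·!9 = 10·133496 = 1334960
  i=2: C(10,2)·!8 = 45·14833 = 667485
  i=3: C(10,3)·!7 = 120·1854 = 222480
  i=4: C(10,4)·!6 = 210·265 = 55650
  i=5: C(10,5)·!5 = 252·44 = 11088
  i=6: C(10,6)·!4 = 210·9 = 1890
  i=7: C(10,7)·!3 = 120·2 = 240
  i=8: C(10,8)·!2 = 45·1 = 45
  i=9: C(10,9)·!1 = 10·0 = 0
  i=10: C(10,10)·!0 = 1·1 = 1
Total = 2293839.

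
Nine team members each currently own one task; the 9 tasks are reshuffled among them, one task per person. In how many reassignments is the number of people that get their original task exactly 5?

Pick the 5 fixed positions: C(9,5) = 126 ways.
The other 4 form a derangement: !4 = 9.
Total: 126 × 9 = 1134.

1134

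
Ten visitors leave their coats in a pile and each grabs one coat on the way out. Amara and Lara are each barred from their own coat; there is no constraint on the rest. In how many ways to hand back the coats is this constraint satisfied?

2943360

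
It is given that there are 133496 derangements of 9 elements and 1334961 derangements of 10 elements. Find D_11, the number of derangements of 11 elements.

14684570

D_11 = (11-1)·(D_10 + D_9) = 10·(1334961 + 133496) = 10·1468457 = 14684570.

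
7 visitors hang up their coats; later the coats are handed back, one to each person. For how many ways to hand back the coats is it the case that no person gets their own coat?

1854

The number of derangements of 7 is !7 = Σ_{k=0}^{7} (-1)^k·7!/k!
= 7! - 7!/1! + 7!/2! - 7!/3! + 7!/4! - 7!/5! + 7!/6! - 7!/7!
= 5040 - 5040 + 2520 - 840 + 210 - 42 + 7 - 1
= 1854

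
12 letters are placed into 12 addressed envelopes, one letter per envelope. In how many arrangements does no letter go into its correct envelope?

176214841

Recurrence: !12 = 12·!11 + (-1)^12.
!12 = 12·14684570 + 1 = 176214841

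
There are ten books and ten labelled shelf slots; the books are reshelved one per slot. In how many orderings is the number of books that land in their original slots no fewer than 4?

68914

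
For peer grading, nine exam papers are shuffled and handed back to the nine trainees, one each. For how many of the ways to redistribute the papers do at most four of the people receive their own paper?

361541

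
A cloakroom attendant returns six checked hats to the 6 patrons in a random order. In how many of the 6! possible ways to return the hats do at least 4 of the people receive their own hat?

# with exactly i fixed is C(6,i)·!(6-i); sum over i=4..6:
  i=4: C(6,4)·!2 = 15·1 = 15
  i=5: C(6,5)·!1 = 6·0 = 0
  i=6: C(6,6)·!0 = 1·1 = 1
Total = 16.

16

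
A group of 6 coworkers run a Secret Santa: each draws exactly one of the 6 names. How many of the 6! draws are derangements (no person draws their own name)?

265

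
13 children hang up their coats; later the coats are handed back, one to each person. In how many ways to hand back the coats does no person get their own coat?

2290792932

!13 = 13! · Σ_{k=0}^{13} (-1)^k/k!
= 13! - 13!/1! + 13!/2! - 13!/3! + 13!/4! - 13!/5! + 13!/6! - 13!/7! + 13!/8! - 13!/9! + 13!/10! - 13!/11! + 13!/12! - 13!/13!
= 6227020800 - 6227020800 + 3113510400 - 1037836800 + 259459200 - 51891840 + 8648640 - 1235520 + 154440 - 17160 + 1716 - 156 + 13 - 1
= 2290792932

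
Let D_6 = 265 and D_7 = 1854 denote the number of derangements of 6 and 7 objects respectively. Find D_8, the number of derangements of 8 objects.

14833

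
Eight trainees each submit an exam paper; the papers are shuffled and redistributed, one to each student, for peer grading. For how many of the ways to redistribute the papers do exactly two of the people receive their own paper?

7420

Pick the 2 fixed positions: C(8,2) = 28 ways.
The other 6 form a derangement: !6 = 265.
Total: 28 × 265 = 7420.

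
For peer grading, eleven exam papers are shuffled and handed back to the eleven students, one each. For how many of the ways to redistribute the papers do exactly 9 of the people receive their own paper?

Pick the 9 fixed positions: C(11,9) = 55 ways.
The remaining 2 must be deranged: !2 = 1.
Total: 55 × 1 = 55.

55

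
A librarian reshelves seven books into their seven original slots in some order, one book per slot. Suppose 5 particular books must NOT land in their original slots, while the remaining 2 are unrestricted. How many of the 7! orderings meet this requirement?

Let A_j be the event that the j-th constrained one is fixed. By inclusion-exclusion over the 5 events:
Σ_{j=0}^{5} (-1)^j C(5,j)(7-j)!
= C(5,0)·7! - C(5,1)·6! + C(5,2)·5! - C(5,3)·4! + C(5,4)·3! - C(5,5)·2!
= 5040 - 3600 + 1200 - 240 + 30 - 2
= 2428

2428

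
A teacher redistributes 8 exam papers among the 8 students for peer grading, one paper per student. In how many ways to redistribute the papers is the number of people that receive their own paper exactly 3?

Pick the 3 fixed positions: C(8,3) = 56 ways.
The remaining 5 must be deranged: !5 = 44.
Total: 56 × 44 = 2464.

2464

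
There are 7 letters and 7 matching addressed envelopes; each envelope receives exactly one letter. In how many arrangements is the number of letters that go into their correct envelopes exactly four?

Pick the 4 fixed positions: C(7,4) = 35 ways.
The other 3 form a derangement: !3 = 2.
Total: 35 × 2 = 70.

70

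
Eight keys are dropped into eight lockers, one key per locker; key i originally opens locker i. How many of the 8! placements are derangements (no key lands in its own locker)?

By inclusion-exclusion, !8 = Σ (-1)^k · 8!/k! for k=0..8
= 8! - 8!/1! + 8!/2! - 8!/3! + 8!/4! - 8!/5! + 8!/6! - 8!/7! + 8!/8!
= 40320 - 40320 + 20160 - 6720 + 1680 - 336 + 56 - 8 + 1
= 14833

14833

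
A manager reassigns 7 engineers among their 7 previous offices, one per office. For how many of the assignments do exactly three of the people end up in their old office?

Choose which 3 of the 7 are fixed: C(7,3) = 35.
The remaining 4 must be deranged: !4 = 9.
Total: 35 × 9 = 315.

315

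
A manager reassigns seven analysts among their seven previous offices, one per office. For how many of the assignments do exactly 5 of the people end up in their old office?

21

Pick the 5 fixed positions: C(7,5) = 21 ways.
The remaining 2 must be deranged: !2 = 1.
Total: 21 × 1 = 21.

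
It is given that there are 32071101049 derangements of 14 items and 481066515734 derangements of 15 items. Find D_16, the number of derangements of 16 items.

7697064251745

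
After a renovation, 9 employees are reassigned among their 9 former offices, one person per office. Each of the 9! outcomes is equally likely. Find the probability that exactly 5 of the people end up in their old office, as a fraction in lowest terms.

1/320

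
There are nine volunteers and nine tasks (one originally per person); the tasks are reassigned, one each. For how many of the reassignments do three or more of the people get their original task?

Sum C(9,i)·!(9-i) for i = 3..9:
  i=3: C(9,3)·!6 = 84·265 = 22260
  i=4: C(9,4)·!5 = 126·44 = 5544
  i=5: C(9,5)·!4 = 126·9 = 1134
  i=6: C(9,6)·!3 = 84·2 = 168
  i=7: C(9,7)·!2 = 36·1 = 36
  i=8: C(9,8)·!1 = 9·0 = 0
  i=9: C(9,9)·!0 = 1·1 = 1
Total = 29143.

29143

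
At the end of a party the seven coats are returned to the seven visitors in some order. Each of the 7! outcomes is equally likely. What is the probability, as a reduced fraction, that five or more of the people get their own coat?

Favorable outcomes: Σ_{i≥5} C(7,i)·!(7-i) = 21·1 + 7·0 + 1·1 = 22.
Total outcomes: 7! = 5040.
Probability = 22/5040 = 11/2520.

11/2520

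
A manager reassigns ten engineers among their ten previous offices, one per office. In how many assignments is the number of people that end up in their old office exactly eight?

Pick the 8 fixed positions: C(10,8) = 45 ways.
The other 2 form a derangement: !2 = 1.
Total: 45 × 1 = 45.

45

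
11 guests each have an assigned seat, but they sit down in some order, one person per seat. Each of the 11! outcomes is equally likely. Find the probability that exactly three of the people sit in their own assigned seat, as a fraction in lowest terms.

2119/34560

Favorable outcomes: C(11,3)·!8 = 165·14833 = 2447445.
Total outcomes: 11! = 39916800.
Probability = 2447445/39916800 = 2119/34560.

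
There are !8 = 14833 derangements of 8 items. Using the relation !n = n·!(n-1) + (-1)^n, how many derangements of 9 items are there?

!9 = 9·14833 - 1 = 133496.

133496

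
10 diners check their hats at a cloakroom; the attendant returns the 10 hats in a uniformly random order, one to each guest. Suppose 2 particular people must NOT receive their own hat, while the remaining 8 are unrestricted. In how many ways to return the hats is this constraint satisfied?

2943360

Inclusion-exclusion on the 2 forbidden self-matches:
Σ_{j=0}^{2} (-1)^j C(2,j)(10-j)!
= C(2,0)·10! - C(2,1)·9! + C(2,2)·8!
= 3628800 - 725760 + 40320
= 2943360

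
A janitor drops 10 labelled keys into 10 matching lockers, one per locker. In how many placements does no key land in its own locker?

1334961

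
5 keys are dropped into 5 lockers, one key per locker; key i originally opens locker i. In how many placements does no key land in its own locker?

44

Use !n = (n-1)(!(n-1) + !(n-2)).
!5 = 4·(9 + 2) = 4·11 = 44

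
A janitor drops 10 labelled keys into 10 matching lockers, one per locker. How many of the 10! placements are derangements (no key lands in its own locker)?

By inclusion-exclusion, !10 = Σ (-1)^k · 10!/k! for k=0..10
= 10! - 10!/1! + 10!/2! - 10!/3! + 10!/4! - 10!/5! + 10!/6! - 10!/7! + 10!/8! - 10!/9! + 10!/10!
= 3628800 - 3628800 + 1814400 - 604800 + 151200 - 30240 + 5040 - 720 + 90 - 10 + 1
= 1334961

1334961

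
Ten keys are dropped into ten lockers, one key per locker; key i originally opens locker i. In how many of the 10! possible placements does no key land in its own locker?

1334961

The number of derangements of 10 is !10 = Σ_{k=0}^{10} (-1)^k·10!/k!
= 10! - 10!/1! + 10!/2! - 10!/3! + 10!/4! - 10!/5! + 10!/6! - 10!/7! + 10!/8! - 10!/9! + 10!/10!
= 3628800 - 3628800 + 1814400 - 604800 + 151200 - 30240 + 5040 - 720 + 90 - 10 + 1
= 1334961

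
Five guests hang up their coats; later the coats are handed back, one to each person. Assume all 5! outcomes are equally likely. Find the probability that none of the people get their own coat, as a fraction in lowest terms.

11/30

Favorable outcomes: !5 = 44.
Total outcomes: 5! = 120.
Probability = 44/120 = 11/30.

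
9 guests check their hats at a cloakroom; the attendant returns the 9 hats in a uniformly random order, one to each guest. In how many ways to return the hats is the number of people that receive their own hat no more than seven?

362879

Sum C(9,i)·!(9-i) for i = 0..7:
  i=0: C(9,0)·!9 = 1·133496 = 133496
  i=1: C(9,1)·!8 = 9·14833 = 133497
  i=2: C(9,2)·!7 = 36·1854 = 66744
  i=3: C(9,3)·!6 = 84·265 = 22260
  i=4: C(9,4)·!5 = 126·44 = 5544
  i=5: C(9,5)·!4 = 126·9 = 1134
  i=6: C(9,6)·!3 = 84·2 = 168
  i=7: C(9,7)·!2 = 36·1 = 36
Total = 362879.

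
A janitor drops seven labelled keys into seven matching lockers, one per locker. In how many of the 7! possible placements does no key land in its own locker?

1854

!7 = 7! · Σ_{k=0}^{7} (-1)^k/k!
= 7! - 7!/1! + 7!/2! - 7!/3! + 7!/4! - 7!/5! + 7!/6! - 7!/7!
= 5040 - 5040 + 2520 - 840 + 210 - 42 + 7 - 1
= 1854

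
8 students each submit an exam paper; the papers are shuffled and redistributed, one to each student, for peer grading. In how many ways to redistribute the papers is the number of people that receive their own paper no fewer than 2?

Sum C(8,i)·!(8-i) for i = 2..8:
  i=2: C(8,2)·!6 = 28·265 = 7420
  i=3: C(8,3)·!5 = 56·44 = 2464
  i=4: C(8,4)·!4 = 70·9 = 630
  i=5: C(8,5)·!3 = 56·2 = 112
  i=6: C(8,6)·!2 = 28·1 = 28
  i=7: C(8,7)·!1 = 8·0 = 0
  i=8: C(8,8)·!0 = 1·1 = 1
Total = 10655.

10655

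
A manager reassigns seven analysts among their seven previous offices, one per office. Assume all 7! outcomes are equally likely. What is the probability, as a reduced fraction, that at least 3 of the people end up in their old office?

Favorable outcomes: Σ_{i≥3} C(7,i)·!(7-i) = 35·9 + 35·2 + 21·1 + 7·0 + 1·1 = 407.
Total outcomes: 7! = 5040.
Probability = 407/5040 = 407/5040.

407/5040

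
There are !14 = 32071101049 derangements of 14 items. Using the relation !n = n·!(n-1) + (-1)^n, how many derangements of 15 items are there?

481066515734

!15 = 15·32071101049 - 1 = 481066515734.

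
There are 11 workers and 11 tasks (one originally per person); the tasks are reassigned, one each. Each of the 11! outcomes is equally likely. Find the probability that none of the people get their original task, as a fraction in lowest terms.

Favorable outcomes: !11 = 14684570.
Total outcomes: 11! = 39916800.
Probability = 14684570/39916800 = 1468457/3991680.

1468457/3991680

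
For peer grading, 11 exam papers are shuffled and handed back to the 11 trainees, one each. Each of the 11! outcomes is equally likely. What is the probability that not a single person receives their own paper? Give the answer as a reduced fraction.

1468457/3991680

Favorable outcomes: !11 = 14684570.
Total outcomes: 11! = 39916800.
Probability = 14684570/39916800 = 1468457/3991680.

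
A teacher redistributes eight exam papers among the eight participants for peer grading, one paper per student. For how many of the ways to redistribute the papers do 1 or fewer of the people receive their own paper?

Sum C(8,i)·!(8-i) for i = 0..1:
  i=0: C(8,0)·!8 = 1·14833 = 14833
  i=1: C(8,1)·!7 = 8·1854 = 14832
Total = 29665.

29665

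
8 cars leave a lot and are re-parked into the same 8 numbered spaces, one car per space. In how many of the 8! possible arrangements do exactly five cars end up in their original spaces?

Pick the 5 fixed positions: C(8,5) = 56 ways.
The other 3 form a derangement: !3 = 2.
Total: 56 × 2 = 112.

112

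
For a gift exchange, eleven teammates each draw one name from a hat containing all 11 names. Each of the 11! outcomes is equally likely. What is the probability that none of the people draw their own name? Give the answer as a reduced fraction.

1468457/3991680

Favorable outcomes: !11 = 14684570.
Total outcomes: 11! = 39916800.
Probability = 14684570/39916800 = 1468457/3991680.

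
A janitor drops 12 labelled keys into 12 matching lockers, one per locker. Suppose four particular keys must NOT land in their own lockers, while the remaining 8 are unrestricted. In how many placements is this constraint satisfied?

339696000

Inclusion-exclusion on the 4 forbidden self-matches:
Σ_{j=0}^{4} (-1)^j C(4,j)(12-j)!
= C(4,0)·12! - C(4,1)·11! + C(4,2)·10! - C(4,3)·9! + C(4,4)·8!
= 479001600 - 159667200 + 21772800 - 1451520 + 40320
= 339696000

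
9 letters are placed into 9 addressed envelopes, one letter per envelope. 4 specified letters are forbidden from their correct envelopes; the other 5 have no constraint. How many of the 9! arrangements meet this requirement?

229080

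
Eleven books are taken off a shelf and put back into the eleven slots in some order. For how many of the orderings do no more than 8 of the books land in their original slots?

39916744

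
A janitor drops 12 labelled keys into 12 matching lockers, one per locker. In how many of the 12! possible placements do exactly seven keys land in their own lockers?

34848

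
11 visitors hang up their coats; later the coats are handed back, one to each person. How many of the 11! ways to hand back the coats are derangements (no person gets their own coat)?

14684570

Use !n = n·!(n-1) + (-1)^n.
!11 = 11·1334961 - 1 = 14684570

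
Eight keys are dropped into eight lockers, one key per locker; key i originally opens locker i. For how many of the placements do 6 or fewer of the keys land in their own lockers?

40319

Sum C(8,i)·!(8-i) for i = 0..6:
  i=0: C(8,0)·!8 = 1·14833 = 14833
  i=1: C(8,1)·!7 = 8·1854 = 14832
  i=2: C(8,2)·!6 = 28·265 = 7420
  i=3: C(8,3)·!5 = 56·44 = 2464
  i=4: C(8,4)·!4 = 70·9 = 630
  i=5: C(8,5)·!3 = 56·2 = 112
  i=6: C(8,6)·!2 = 28·1 = 28
Total = 40319.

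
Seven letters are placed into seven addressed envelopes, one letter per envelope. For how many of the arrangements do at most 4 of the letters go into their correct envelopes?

Sum C(7,i)·!(7-i) for i = 0..4:
  i=0: C(7,0)·!7 = 1·1854 = 1854
  i=1: C(7,1)·!6 = 7·265 = 1855
  i=2: C(7,2)·!5 = 21·44 = 924
  i=3: C(7,3)·!4 = 35·9 = 315
  i=4: C(7,4)·!3 = 35·2 = 70
Total = 5018.

5018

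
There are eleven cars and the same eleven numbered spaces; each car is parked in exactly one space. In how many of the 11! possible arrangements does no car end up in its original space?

!11 is the nearest integer to 11!/e.
11! = 39916800, and 39916800/e ≈ 14684570.08, so !11 = 14684570.

14684570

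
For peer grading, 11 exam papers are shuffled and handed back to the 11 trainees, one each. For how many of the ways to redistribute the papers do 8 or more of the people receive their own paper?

# with exactly i fixed is C(11,i)·!(11-i); sum over i=8..11:
  i=8: C(11,8)·!3 = 165·2 = 330
  i=9: C(11,9)·!2 = 55·1 = 55
  i=10: C(11,10)·!1 = 11·0 = 0
  i=11: C(11,11)·!0 = 1·1 = 1
Total = 386.

386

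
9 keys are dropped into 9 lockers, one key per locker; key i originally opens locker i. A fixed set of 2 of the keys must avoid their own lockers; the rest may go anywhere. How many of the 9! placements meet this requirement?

287280

Inclusion-exclusion on the 2 forbidden self-matches:
Σ_{j=0}^{2} (-1)^j C(2,j)(9-j)!
= C(2,0)·9! - C(2,1)·8! + C(2,2)·7!
= 362880 - 80640 + 5040
= 287280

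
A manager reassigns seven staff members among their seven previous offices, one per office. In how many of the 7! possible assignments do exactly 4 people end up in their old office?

Choose which 4 of the 7 are fixed: C(7,4) = 35.
The other 3 form a derangement: !3 = 2.
Total: 35 × 2 = 70.

70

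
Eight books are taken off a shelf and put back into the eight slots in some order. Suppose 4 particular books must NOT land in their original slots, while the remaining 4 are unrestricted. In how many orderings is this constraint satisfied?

24024

Inclusion-exclusion on the 4 forbidden self-matches:
Σ_{j=0}^{4} (-1)^j C(4,j)(8-j)!
= C(4,0)·8! - C(4,1)·7! + C(4,2)·6! - C(4,3)·5! + C(4,4)·4!
= 40320 - 20160 + 4320 - 480 + 24
= 24024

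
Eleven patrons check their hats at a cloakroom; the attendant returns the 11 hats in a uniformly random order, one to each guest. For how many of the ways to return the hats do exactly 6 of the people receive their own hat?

Pick the 6 fixed positions: C(11,6) = 462 ways.
The other 5 form a derangement: !5 = 44.
Total: 462 × 44 = 20328.

20328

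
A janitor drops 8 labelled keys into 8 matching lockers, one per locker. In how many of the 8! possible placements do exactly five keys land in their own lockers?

Choose which 5 of the 8 are fixed: C(8,5) = 56.
The other 3 form a derangement: !3 = 2.
Total: 56 × 2 = 112.

112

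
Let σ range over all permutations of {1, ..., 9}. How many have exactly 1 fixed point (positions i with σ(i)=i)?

133497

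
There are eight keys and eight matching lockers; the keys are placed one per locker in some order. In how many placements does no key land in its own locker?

14833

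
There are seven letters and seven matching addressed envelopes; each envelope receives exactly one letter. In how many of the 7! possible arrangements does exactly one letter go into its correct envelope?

1855

Choose which one of the 7 is fixed: C(7,1) = 7.
The remaining 6 must be deranged: !6 = 265.
Total: 7 × 265 = 1855.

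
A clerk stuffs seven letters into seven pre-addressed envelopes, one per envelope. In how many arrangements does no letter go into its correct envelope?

1854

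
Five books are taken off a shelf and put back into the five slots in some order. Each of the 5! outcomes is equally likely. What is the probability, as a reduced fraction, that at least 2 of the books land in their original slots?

31/120

Favorable outcomes: Σ_{i≥2} C(5,i)·!(5-i) = 10·2 + 10·1 + 5·0 + 1·1 = 31.
Total outcomes: 5! = 120.
Probability = 31/120 = 31/120.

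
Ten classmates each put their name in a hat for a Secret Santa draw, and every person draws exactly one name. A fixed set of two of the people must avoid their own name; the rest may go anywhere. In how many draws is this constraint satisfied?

Let A_j be the event that the j-th constrained one is fixed. By inclusion-exclusion over the 2 events:
Σ_{j=0}^{2} (-1)^j C(2,j)(10-j)!
= C(2,0)·10! - C(2,1)·9! + C(2,2)·8!
= 3628800 - 725760 + 40320
= 2943360

2943360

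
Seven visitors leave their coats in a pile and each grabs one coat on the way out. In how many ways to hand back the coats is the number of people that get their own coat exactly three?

Choose which 3 of the 7 are fixed: C(7,3) = 35.
The remaining 4 must be deranged: !4 = 9.
Total: 35 × 9 = 315.

315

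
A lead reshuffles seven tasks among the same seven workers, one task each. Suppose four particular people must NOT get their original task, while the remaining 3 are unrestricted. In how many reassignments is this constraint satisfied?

Let A_j be the event that the j-th constrained one is fixed. By inclusion-exclusion over the 4 events:
Σ_{j=0}^{4} (-1)^j C(4,j)(7-j)!
= C(4,0)·7! - C(4,1)·6! + C(4,2)·5! - C(4,3)·4! + C(4,4)·3!
= 5040 - 2880 + 720 - 96 + 6
= 2790

2790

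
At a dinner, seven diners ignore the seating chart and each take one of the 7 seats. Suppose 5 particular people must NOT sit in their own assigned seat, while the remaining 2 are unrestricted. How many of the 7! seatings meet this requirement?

2428

Inclusion-exclusion on the 5 forbidden self-matches:
Σ_{j=0}^{5} (-1)^j C(5,j)(7-j)!
= C(5,0)·7! - C(5,1)·6! + C(5,2)·5! - C(5,3)·4! + C(5,4)·3! - C(5,5)·2!
= 5040 - 3600 + 1200 - 240 + 30 - 2
= 2428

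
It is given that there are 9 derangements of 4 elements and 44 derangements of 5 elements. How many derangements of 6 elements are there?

265

D_6 = (6-1)·(D_5 + D_4) = 5·(44 + 9) = 5·53 = 265.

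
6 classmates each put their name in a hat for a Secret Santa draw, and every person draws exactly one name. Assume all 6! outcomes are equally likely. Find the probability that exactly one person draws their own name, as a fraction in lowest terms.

11/30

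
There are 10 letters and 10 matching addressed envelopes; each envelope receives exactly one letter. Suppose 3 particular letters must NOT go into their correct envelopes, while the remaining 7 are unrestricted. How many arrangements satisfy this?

Inclusion-exclusion on the 3 forbidden self-matches:
Σ_{j=0}^{3} (-1)^j C(3,j)(10-j)!
= C(3,0)·10! - C(3,1)·9! + C(3,2)·8! - C(3,3)·7!
= 3628800 - 1088640 + 120960 - 5040
= 2656080

2656080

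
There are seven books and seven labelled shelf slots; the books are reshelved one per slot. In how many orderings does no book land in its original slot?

1854

By inclusion-exclusion, !7 = Σ (-1)^k · 7!/k! for k=0..7
= 7! - 7!/1! + 7!/2! - 7!/3! + 7!/4! - 7!/5! + 7!/6! - 7!/7!
= 5040 - 5040 + 2520 - 840 + 210 - 42 + 7 - 1
= 1854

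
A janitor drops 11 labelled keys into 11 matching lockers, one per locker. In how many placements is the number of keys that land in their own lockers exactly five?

122430

Choose which 5 of the 11 are fixed: C(11,5) = 462.
The other 6 form a derangement: !6 = 265.
Total: 462 × 265 = 122430.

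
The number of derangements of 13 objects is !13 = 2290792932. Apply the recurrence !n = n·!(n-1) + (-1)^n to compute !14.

32071101049

!14 = 14·2290792932 + 1 = 32071101049.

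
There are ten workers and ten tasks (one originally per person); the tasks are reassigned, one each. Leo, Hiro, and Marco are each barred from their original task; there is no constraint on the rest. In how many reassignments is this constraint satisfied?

2656080

Let A_j be the event that the j-th constrained one is fixed. By inclusion-exclusion over the 3 events:
Σ_{j=0}^{3} (-1)^j C(3,j)(10-j)!
= C(3,0)·10! - C(3,1)·9! + C(3,2)·8! - C(3,3)·7!
= 3628800 - 1088640 + 120960 - 5040
= 2656080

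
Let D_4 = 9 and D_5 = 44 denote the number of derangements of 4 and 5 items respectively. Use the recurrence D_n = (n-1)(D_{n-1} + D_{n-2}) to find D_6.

D_6 = (6-1)·(D_5 + D_4) = 5·(44 + 9) = 5·53 = 265.

265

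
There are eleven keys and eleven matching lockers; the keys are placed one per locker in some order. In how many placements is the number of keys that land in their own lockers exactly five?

122430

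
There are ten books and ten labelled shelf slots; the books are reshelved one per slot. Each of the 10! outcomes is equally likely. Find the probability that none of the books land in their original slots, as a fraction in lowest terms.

16481/44800

Favorable outcomes: !10 = 1334961.
Total outcomes: 10! = 3628800.
Probability = 1334961/3628800 = 16481/44800.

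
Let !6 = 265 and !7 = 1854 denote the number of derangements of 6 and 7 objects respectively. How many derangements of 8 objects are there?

14833

!8 = (8-1)·(!7 + !6) = 7·(1854 + 265) = 7·2119 = 14833.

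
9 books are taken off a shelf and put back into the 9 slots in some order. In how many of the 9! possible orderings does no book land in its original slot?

133496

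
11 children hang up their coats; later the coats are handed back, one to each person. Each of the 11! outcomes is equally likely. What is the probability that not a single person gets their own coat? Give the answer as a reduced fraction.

Favorable outcomes: !11 = 14684570.
Total outcomes: 11! = 39916800.
Probability = 14684570/39916800 = 1468457/3991680.

1468457/3991680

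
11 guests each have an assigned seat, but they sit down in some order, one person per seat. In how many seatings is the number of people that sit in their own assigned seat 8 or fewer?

39916744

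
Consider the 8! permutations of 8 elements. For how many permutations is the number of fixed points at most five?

40291

Sum C(8,i)·!(8-i) for i = 0..5:
  i=0: C(8,0)·!8 = 1·14833 = 14833
  i=1: C(8,1)·!7 = 8·1854 = 14832
  i=2: C(8,2)·!6 = 28·265 = 7420
  i=3: C(8,3)·!5 = 56·44 = 2464
  i=4: C(8,4)·!4 = 70·9 = 630
  i=5: C(8,5)·!3 = 56·2 = 112
Total = 40291.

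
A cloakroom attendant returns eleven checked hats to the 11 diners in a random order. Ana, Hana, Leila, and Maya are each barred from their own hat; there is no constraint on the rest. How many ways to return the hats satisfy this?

27422640

Inclusion-exclusion on the 4 forbidden self-matches:
Σ_{j=0}^{4} (-1)^j C(4,j)(11-j)!
= C(4,0)·11! - C(4,1)·10! + C(4,2)·9! - C(4,3)·8! + C(4,4)·7!
= 39916800 - 14515200 + 2177280 - 161280 + 5040
= 27422640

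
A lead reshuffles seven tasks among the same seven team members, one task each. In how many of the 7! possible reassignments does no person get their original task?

1854

By inclusion-exclusion, !7 = Σ (-1)^k · 7!/k! for k=0..7
= 7! - 7!/1! + 7!/2! - 7!/3! + 7!/4! - 7!/5! + 7!/6! - 7!/7!
= 5040 - 5040 + 2520 - 840 + 210 - 42 + 7 - 1
= 1854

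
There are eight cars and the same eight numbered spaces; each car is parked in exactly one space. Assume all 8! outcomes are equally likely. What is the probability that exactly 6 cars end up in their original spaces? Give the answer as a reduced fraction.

1/1440

Favorable outcomes: C(8,6)·!2 = 28·1 = 28.
Total outcomes: 8! = 40320.
Probability = 28/40320 = 1/1440.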